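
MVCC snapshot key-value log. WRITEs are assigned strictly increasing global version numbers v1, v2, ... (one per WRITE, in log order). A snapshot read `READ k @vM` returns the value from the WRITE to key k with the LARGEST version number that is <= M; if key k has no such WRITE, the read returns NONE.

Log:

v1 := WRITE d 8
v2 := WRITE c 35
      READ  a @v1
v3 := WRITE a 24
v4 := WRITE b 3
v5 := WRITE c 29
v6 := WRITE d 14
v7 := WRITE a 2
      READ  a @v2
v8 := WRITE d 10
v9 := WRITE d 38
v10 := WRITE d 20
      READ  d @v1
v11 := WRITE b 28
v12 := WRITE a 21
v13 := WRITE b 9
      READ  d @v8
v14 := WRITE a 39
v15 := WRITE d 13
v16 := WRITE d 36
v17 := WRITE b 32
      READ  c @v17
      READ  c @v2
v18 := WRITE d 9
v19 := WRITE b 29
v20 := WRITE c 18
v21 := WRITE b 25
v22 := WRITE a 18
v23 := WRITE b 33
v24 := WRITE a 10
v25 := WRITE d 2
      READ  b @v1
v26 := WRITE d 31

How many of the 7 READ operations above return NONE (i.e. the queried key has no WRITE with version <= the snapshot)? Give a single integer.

v1: WRITE d=8  (d history now [(1, 8)])
v2: WRITE c=35  (c history now [(2, 35)])
READ a @v1: history=[] -> no version <= 1 -> NONE
v3: WRITE a=24  (a history now [(3, 24)])
v4: WRITE b=3  (b history now [(4, 3)])
v5: WRITE c=29  (c history now [(2, 35), (5, 29)])
v6: WRITE d=14  (d history now [(1, 8), (6, 14)])
v7: WRITE a=2  (a history now [(3, 24), (7, 2)])
READ a @v2: history=[(3, 24), (7, 2)] -> no version <= 2 -> NONE
v8: WRITE d=10  (d history now [(1, 8), (6, 14), (8, 10)])
v9: WRITE d=38  (d history now [(1, 8), (6, 14), (8, 10), (9, 38)])
v10: WRITE d=20  (d history now [(1, 8), (6, 14), (8, 10), (9, 38), (10, 20)])
READ d @v1: history=[(1, 8), (6, 14), (8, 10), (9, 38), (10, 20)] -> pick v1 -> 8
v11: WRITE b=28  (b history now [(4, 3), (11, 28)])
v12: WRITE a=21  (a history now [(3, 24), (7, 2), (12, 21)])
v13: WRITE b=9  (b history now [(4, 3), (11, 28), (13, 9)])
READ d @v8: history=[(1, 8), (6, 14), (8, 10), (9, 38), (10, 20)] -> pick v8 -> 10
v14: WRITE a=39  (a history now [(3, 24), (7, 2), (12, 21), (14, 39)])
v15: WRITE d=13  (d history now [(1, 8), (6, 14), (8, 10), (9, 38), (10, 20), (15, 13)])
v16: WRITE d=36  (d history now [(1, 8), (6, 14), (8, 10), (9, 38), (10, 20), (15, 13), (16, 36)])
v17: WRITE b=32  (b history now [(4, 3), (11, 28), (13, 9), (17, 32)])
READ c @v17: history=[(2, 35), (5, 29)] -> pick v5 -> 29
READ c @v2: history=[(2, 35), (5, 29)] -> pick v2 -> 35
v18: WRITE d=9  (d history now [(1, 8), (6, 14), (8, 10), (9, 38), (10, 20), (15, 13), (16, 36), (18, 9)])
v19: WRITE b=29  (b history now [(4, 3), (11, 28), (13, 9), (17, 32), (19, 29)])
v20: WRITE c=18  (c history now [(2, 35), (5, 29), (20, 18)])
v21: WRITE b=25  (b history now [(4, 3), (11, 28), (13, 9), (17, 32), (19, 29), (21, 25)])
v22: WRITE a=18  (a history now [(3, 24), (7, 2), (12, 21), (14, 39), (22, 18)])
v23: WRITE b=33  (b history now [(4, 3), (11, 28), (13, 9), (17, 32), (19, 29), (21, 25), (23, 33)])
v24: WRITE a=10  (a history now [(3, 24), (7, 2), (12, 21), (14, 39), (22, 18), (24, 10)])
v25: WRITE d=2  (d history now [(1, 8), (6, 14), (8, 10), (9, 38), (10, 20), (15, 13), (16, 36), (18, 9), (25, 2)])
READ b @v1: history=[(4, 3), (11, 28), (13, 9), (17, 32), (19, 29), (21, 25), (23, 33)] -> no version <= 1 -> NONE
v26: WRITE d=31  (d history now [(1, 8), (6, 14), (8, 10), (9, 38), (10, 20), (15, 13), (16, 36), (18, 9), (25, 2), (26, 31)])
Read results in order: ['NONE', 'NONE', '8', '10', '29', '35', 'NONE']
NONE count = 3

Answer: 3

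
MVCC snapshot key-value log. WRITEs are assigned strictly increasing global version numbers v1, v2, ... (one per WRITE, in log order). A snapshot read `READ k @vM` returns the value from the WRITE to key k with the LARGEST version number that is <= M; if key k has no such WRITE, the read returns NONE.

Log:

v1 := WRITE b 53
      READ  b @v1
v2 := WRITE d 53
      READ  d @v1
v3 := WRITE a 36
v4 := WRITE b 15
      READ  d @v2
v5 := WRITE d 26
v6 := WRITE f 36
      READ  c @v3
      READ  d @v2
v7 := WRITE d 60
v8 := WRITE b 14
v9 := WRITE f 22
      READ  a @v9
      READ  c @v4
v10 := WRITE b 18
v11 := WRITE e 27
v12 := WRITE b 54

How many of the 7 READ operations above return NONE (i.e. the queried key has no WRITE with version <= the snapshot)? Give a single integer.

Answer: 3

Derivation:
v1: WRITE b=53  (b history now [(1, 53)])
READ b @v1: history=[(1, 53)] -> pick v1 -> 53
v2: WRITE d=53  (d history now [(2, 53)])
READ d @v1: history=[(2, 53)] -> no version <= 1 -> NONE
v3: WRITE a=36  (a history now [(3, 36)])
v4: WRITE b=15  (b history now [(1, 53), (4, 15)])
READ d @v2: history=[(2, 53)] -> pick v2 -> 53
v5: WRITE d=26  (d history now [(2, 53), (5, 26)])
v6: WRITE f=36  (f history now [(6, 36)])
READ c @v3: history=[] -> no version <= 3 -> NONE
READ d @v2: history=[(2, 53), (5, 26)] -> pick v2 -> 53
v7: WRITE d=60  (d history now [(2, 53), (5, 26), (7, 60)])
v8: WRITE b=14  (b history now [(1, 53), (4, 15), (8, 14)])
v9: WRITE f=22  (f history now [(6, 36), (9, 22)])
READ a @v9: history=[(3, 36)] -> pick v3 -> 36
READ c @v4: history=[] -> no version <= 4 -> NONE
v10: WRITE b=18  (b history now [(1, 53), (4, 15), (8, 14), (10, 18)])
v11: WRITE e=27  (e history now [(11, 27)])
v12: WRITE b=54  (b history now [(1, 53), (4, 15), (8, 14), (10, 18), (12, 54)])
Read results in order: ['53', 'NONE', '53', 'NONE', '53', '36', 'NONE']
NONE count = 3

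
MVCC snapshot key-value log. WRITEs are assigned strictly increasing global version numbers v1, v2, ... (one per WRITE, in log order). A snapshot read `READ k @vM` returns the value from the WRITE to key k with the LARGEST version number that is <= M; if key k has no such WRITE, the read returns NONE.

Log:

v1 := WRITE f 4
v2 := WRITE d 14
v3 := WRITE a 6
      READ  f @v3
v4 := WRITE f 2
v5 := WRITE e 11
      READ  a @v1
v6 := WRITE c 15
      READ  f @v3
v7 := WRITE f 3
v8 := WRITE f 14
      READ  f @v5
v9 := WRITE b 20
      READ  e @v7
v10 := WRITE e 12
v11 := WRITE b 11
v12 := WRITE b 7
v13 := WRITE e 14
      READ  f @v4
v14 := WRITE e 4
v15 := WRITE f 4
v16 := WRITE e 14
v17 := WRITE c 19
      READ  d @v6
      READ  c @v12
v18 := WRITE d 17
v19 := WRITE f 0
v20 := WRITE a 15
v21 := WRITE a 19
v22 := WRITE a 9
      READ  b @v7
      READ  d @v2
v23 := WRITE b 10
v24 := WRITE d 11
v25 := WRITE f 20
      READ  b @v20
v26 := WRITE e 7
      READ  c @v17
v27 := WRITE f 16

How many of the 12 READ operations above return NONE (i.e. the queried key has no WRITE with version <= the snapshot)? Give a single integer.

Answer: 2

Derivation:
v1: WRITE f=4  (f history now [(1, 4)])
v2: WRITE d=14  (d history now [(2, 14)])
v3: WRITE a=6  (a history now [(3, 6)])
READ f @v3: history=[(1, 4)] -> pick v1 -> 4
v4: WRITE f=2  (f history now [(1, 4), (4, 2)])
v5: WRITE e=11  (e history now [(5, 11)])
READ a @v1: history=[(3, 6)] -> no version <= 1 -> NONE
v6: WRITE c=15  (c history now [(6, 15)])
READ f @v3: history=[(1, 4), (4, 2)] -> pick v1 -> 4
v7: WRITE f=3  (f history now [(1, 4), (4, 2), (7, 3)])
v8: WRITE f=14  (f history now [(1, 4), (4, 2), (7, 3), (8, 14)])
READ f @v5: history=[(1, 4), (4, 2), (7, 3), (8, 14)] -> pick v4 -> 2
v9: WRITE b=20  (b history now [(9, 20)])
READ e @v7: history=[(5, 11)] -> pick v5 -> 11
v10: WRITE e=12  (e history now [(5, 11), (10, 12)])
v11: WRITE b=11  (b history now [(9, 20), (11, 11)])
v12: WRITE b=7  (b history now [(9, 20), (11, 11), (12, 7)])
v13: WRITE e=14  (e history now [(5, 11), (10, 12), (13, 14)])
READ f @v4: history=[(1, 4), (4, 2), (7, 3), (8, 14)] -> pick v4 -> 2
v14: WRITE e=4  (e history now [(5, 11), (10, 12), (13, 14), (14, 4)])
v15: WRITE f=4  (f history now [(1, 4), (4, 2), (7, 3), (8, 14), (15, 4)])
v16: WRITE e=14  (e history now [(5, 11), (10, 12), (13, 14), (14, 4), (16, 14)])
v17: WRITE c=19  (c history now [(6, 15), (17, 19)])
READ d @v6: history=[(2, 14)] -> pick v2 -> 14
READ c @v12: history=[(6, 15), (17, 19)] -> pick v6 -> 15
v18: WRITE d=17  (d history now [(2, 14), (18, 17)])
v19: WRITE f=0  (f history now [(1, 4), (4, 2), (7, 3), (8, 14), (15, 4), (19, 0)])
v20: WRITE a=15  (a history now [(3, 6), (20, 15)])
v21: WRITE a=19  (a history now [(3, 6), (20, 15), (21, 19)])
v22: WRITE a=9  (a history now [(3, 6), (20, 15), (21, 19), (22, 9)])
READ b @v7: history=[(9, 20), (11, 11), (12, 7)] -> no version <= 7 -> NONE
READ d @v2: history=[(2, 14), (18, 17)] -> pick v2 -> 14
v23: WRITE b=10  (b history now [(9, 20), (11, 11), (12, 7), (23, 10)])
v24: WRITE d=11  (d history now [(2, 14), (18, 17), (24, 11)])
v25: WRITE f=20  (f history now [(1, 4), (4, 2), (7, 3), (8, 14), (15, 4), (19, 0), (25, 20)])
READ b @v20: history=[(9, 20), (11, 11), (12, 7), (23, 10)] -> pick v12 -> 7
v26: WRITE e=7  (e history now [(5, 11), (10, 12), (13, 14), (14, 4), (16, 14), (26, 7)])
READ c @v17: history=[(6, 15), (17, 19)] -> pick v17 -> 19
v27: WRITE f=16  (f history now [(1, 4), (4, 2), (7, 3), (8, 14), (15, 4), (19, 0), (25, 20), (27, 16)])
Read results in order: ['4', 'NONE', '4', '2', '11', '2', '14', '15', 'NONE', '14', '7', '19']
NONE count = 2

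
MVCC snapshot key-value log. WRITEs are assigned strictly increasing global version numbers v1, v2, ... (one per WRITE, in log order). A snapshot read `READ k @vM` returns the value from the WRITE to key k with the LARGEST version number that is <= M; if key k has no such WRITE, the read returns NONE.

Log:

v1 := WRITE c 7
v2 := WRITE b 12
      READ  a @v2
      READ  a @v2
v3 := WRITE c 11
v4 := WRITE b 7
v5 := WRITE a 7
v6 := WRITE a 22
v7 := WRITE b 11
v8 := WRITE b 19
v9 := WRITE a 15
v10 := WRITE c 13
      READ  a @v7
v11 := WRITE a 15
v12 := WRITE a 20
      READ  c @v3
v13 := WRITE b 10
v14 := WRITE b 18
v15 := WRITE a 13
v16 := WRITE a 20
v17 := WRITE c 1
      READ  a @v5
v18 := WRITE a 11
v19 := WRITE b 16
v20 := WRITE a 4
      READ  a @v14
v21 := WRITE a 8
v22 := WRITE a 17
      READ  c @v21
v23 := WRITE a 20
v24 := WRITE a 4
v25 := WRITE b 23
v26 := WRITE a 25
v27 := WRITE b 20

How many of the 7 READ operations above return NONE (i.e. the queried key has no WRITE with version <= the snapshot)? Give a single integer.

Answer: 2

Derivation:
v1: WRITE c=7  (c history now [(1, 7)])
v2: WRITE b=12  (b history now [(2, 12)])
READ a @v2: history=[] -> no version <= 2 -> NONE
READ a @v2: history=[] -> no version <= 2 -> NONE
v3: WRITE c=11  (c history now [(1, 7), (3, 11)])
v4: WRITE b=7  (b history now [(2, 12), (4, 7)])
v5: WRITE a=7  (a history now [(5, 7)])
v6: WRITE a=22  (a history now [(5, 7), (6, 22)])
v7: WRITE b=11  (b history now [(2, 12), (4, 7), (7, 11)])
v8: WRITE b=19  (b history now [(2, 12), (4, 7), (7, 11), (8, 19)])
v9: WRITE a=15  (a history now [(5, 7), (6, 22), (9, 15)])
v10: WRITE c=13  (c history now [(1, 7), (3, 11), (10, 13)])
READ a @v7: history=[(5, 7), (6, 22), (9, 15)] -> pick v6 -> 22
v11: WRITE a=15  (a history now [(5, 7), (6, 22), (9, 15), (11, 15)])
v12: WRITE a=20  (a history now [(5, 7), (6, 22), (9, 15), (11, 15), (12, 20)])
READ c @v3: history=[(1, 7), (3, 11), (10, 13)] -> pick v3 -> 11
v13: WRITE b=10  (b history now [(2, 12), (4, 7), (7, 11), (8, 19), (13, 10)])
v14: WRITE b=18  (b history now [(2, 12), (4, 7), (7, 11), (8, 19), (13, 10), (14, 18)])
v15: WRITE a=13  (a history now [(5, 7), (6, 22), (9, 15), (11, 15), (12, 20), (15, 13)])
v16: WRITE a=20  (a history now [(5, 7), (6, 22), (9, 15), (11, 15), (12, 20), (15, 13), (16, 20)])
v17: WRITE c=1  (c history now [(1, 7), (3, 11), (10, 13), (17, 1)])
READ a @v5: history=[(5, 7), (6, 22), (9, 15), (11, 15), (12, 20), (15, 13), (16, 20)] -> pick v5 -> 7
v18: WRITE a=11  (a history now [(5, 7), (6, 22), (9, 15), (11, 15), (12, 20), (15, 13), (16, 20), (18, 11)])
v19: WRITE b=16  (b history now [(2, 12), (4, 7), (7, 11), (8, 19), (13, 10), (14, 18), (19, 16)])
v20: WRITE a=4  (a history now [(5, 7), (6, 22), (9, 15), (11, 15), (12, 20), (15, 13), (16, 20), (18, 11), (20, 4)])
READ a @v14: history=[(5, 7), (6, 22), (9, 15), (11, 15), (12, 20), (15, 13), (16, 20), (18, 11), (20, 4)] -> pick v12 -> 20
v21: WRITE a=8  (a history now [(5, 7), (6, 22), (9, 15), (11, 15), (12, 20), (15, 13), (16, 20), (18, 11), (20, 4), (21, 8)])
v22: WRITE a=17  (a history now [(5, 7), (6, 22), (9, 15), (11, 15), (12, 20), (15, 13), (16, 20), (18, 11), (20, 4), (21, 8), (22, 17)])
READ c @v21: history=[(1, 7), (3, 11), (10, 13), (17, 1)] -> pick v17 -> 1
v23: WRITE a=20  (a history now [(5, 7), (6, 22), (9, 15), (11, 15), (12, 20), (15, 13), (16, 20), (18, 11), (20, 4), (21, 8), (22, 17), (23, 20)])
v24: WRITE a=4  (a history now [(5, 7), (6, 22), (9, 15), (11, 15), (12, 20), (15, 13), (16, 20), (18, 11), (20, 4), (21, 8), (22, 17), (23, 20), (24, 4)])
v25: WRITE b=23  (b history now [(2, 12), (4, 7), (7, 11), (8, 19), (13, 10), (14, 18), (19, 16), (25, 23)])
v26: WRITE a=25  (a history now [(5, 7), (6, 22), (9, 15), (11, 15), (12, 20), (15, 13), (16, 20), (18, 11), (20, 4), (21, 8), (22, 17), (23, 20), (24, 4), (26, 25)])
v27: WRITE b=20  (b history now [(2, 12), (4, 7), (7, 11), (8, 19), (13, 10), (14, 18), (19, 16), (25, 23), (27, 20)])
Read results in order: ['NONE', 'NONE', '22', '11', '7', '20', '1']
NONE count = 2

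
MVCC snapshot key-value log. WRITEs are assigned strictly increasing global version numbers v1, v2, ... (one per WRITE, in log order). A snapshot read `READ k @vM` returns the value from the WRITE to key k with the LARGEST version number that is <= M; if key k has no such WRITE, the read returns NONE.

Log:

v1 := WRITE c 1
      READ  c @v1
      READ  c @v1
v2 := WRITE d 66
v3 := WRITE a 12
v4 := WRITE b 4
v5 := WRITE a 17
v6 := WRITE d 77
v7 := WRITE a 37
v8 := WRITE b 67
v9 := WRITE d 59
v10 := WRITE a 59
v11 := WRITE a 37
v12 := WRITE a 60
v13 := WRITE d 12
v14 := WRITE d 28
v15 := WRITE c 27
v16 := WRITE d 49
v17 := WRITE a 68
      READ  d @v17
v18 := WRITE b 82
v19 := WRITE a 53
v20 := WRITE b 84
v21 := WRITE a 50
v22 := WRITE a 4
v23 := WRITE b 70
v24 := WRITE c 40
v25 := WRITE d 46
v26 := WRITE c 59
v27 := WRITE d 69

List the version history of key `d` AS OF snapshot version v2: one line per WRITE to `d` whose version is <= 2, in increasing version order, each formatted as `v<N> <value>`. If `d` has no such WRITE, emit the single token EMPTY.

Scan writes for key=d with version <= 2:
  v1 WRITE c 1 -> skip
  v2 WRITE d 66 -> keep
  v3 WRITE a 12 -> skip
  v4 WRITE b 4 -> skip
  v5 WRITE a 17 -> skip
  v6 WRITE d 77 -> drop (> snap)
  v7 WRITE a 37 -> skip
  v8 WRITE b 67 -> skip
  v9 WRITE d 59 -> drop (> snap)
  v10 WRITE a 59 -> skip
  v11 WRITE a 37 -> skip
  v12 WRITE a 60 -> skip
  v13 WRITE d 12 -> drop (> snap)
  v14 WRITE d 28 -> drop (> snap)
  v15 WRITE c 27 -> skip
  v16 WRITE d 49 -> drop (> snap)
  v17 WRITE a 68 -> skip
  v18 WRITE b 82 -> skip
  v19 WRITE a 53 -> skip
  v20 WRITE b 84 -> skip
  v21 WRITE a 50 -> skip
  v22 WRITE a 4 -> skip
  v23 WRITE b 70 -> skip
  v24 WRITE c 40 -> skip
  v25 WRITE d 46 -> drop (> snap)
  v26 WRITE c 59 -> skip
  v27 WRITE d 69 -> drop (> snap)
Collected: [(2, 66)]

Answer: v2 66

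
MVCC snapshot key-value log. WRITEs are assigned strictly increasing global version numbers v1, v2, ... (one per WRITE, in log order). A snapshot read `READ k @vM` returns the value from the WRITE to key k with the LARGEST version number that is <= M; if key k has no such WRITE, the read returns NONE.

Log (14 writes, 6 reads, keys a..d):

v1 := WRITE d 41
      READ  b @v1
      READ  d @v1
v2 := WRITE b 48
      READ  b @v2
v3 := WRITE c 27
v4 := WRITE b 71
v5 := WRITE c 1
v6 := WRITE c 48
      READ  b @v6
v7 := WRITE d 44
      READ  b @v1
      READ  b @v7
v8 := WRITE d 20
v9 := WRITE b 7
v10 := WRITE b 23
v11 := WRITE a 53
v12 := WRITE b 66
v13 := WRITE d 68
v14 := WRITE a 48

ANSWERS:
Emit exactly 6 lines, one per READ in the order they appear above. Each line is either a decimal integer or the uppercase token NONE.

Answer: NONE
41
48
71
NONE
71

Derivation:
v1: WRITE d=41  (d history now [(1, 41)])
READ b @v1: history=[] -> no version <= 1 -> NONE
READ d @v1: history=[(1, 41)] -> pick v1 -> 41
v2: WRITE b=48  (b history now [(2, 48)])
READ b @v2: history=[(2, 48)] -> pick v2 -> 48
v3: WRITE c=27  (c history now [(3, 27)])
v4: WRITE b=71  (b history now [(2, 48), (4, 71)])
v5: WRITE c=1  (c history now [(3, 27), (5, 1)])
v6: WRITE c=48  (c history now [(3, 27), (5, 1), (6, 48)])
READ b @v6: history=[(2, 48), (4, 71)] -> pick v4 -> 71
v7: WRITE d=44  (d history now [(1, 41), (7, 44)])
READ b @v1: history=[(2, 48), (4, 71)] -> no version <= 1 -> NONE
READ b @v7: history=[(2, 48), (4, 71)] -> pick v4 -> 71
v8: WRITE d=20  (d history now [(1, 41), (7, 44), (8, 20)])
v9: WRITE b=7  (b history now [(2, 48), (4, 71), (9, 7)])
v10: WRITE b=23  (b history now [(2, 48), (4, 71), (9, 7), (10, 23)])
v11: WRITE a=53  (a history now [(11, 53)])
v12: WRITE b=66  (b history now [(2, 48), (4, 71), (9, 7), (10, 23), (12, 66)])
v13: WRITE d=68  (d history now [(1, 41), (7, 44), (8, 20), (13, 68)])
v14: WRITE a=48  (a history now [(11, 53), (14, 48)])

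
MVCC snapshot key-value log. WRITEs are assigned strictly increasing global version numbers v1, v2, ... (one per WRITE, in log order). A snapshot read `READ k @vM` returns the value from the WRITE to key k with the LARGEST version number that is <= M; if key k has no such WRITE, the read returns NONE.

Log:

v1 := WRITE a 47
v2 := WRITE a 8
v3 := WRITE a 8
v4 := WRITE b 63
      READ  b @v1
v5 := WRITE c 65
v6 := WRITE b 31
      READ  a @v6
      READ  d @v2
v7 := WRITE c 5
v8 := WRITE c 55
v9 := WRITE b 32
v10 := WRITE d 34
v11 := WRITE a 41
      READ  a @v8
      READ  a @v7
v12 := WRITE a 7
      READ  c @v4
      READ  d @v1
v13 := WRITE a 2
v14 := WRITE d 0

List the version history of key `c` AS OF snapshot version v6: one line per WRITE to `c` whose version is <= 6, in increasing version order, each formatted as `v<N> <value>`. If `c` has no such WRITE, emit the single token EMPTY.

Answer: v5 65

Derivation:
Scan writes for key=c with version <= 6:
  v1 WRITE a 47 -> skip
  v2 WRITE a 8 -> skip
  v3 WRITE a 8 -> skip
  v4 WRITE b 63 -> skip
  v5 WRITE c 65 -> keep
  v6 WRITE b 31 -> skip
  v7 WRITE c 5 -> drop (> snap)
  v8 WRITE c 55 -> drop (> snap)
  v9 WRITE b 32 -> skip
  v10 WRITE d 34 -> skip
  v11 WRITE a 41 -> skip
  v12 WRITE a 7 -> skip
  v13 WRITE a 2 -> skip
  v14 WRITE d 0 -> skip
Collected: [(5, 65)]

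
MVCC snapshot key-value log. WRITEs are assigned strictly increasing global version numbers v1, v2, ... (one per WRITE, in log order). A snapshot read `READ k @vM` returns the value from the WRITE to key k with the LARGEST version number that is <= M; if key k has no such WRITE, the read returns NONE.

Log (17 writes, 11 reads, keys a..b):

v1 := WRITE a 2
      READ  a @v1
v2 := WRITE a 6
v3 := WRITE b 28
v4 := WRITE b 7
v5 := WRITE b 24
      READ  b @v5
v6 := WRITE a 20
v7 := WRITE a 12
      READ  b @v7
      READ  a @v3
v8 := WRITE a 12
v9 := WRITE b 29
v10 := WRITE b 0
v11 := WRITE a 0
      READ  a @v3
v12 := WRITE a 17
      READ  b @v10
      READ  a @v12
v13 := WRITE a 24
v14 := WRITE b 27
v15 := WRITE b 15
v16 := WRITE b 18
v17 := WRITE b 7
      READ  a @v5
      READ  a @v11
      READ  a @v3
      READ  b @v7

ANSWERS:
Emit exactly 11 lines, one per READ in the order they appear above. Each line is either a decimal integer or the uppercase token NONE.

v1: WRITE a=2  (a history now [(1, 2)])
READ a @v1: history=[(1, 2)] -> pick v1 -> 2
v2: WRITE a=6  (a history now [(1, 2), (2, 6)])
v3: WRITE b=28  (b history now [(3, 28)])
v4: WRITE b=7  (b history now [(3, 28), (4, 7)])
v5: WRITE b=24  (b history now [(3, 28), (4, 7), (5, 24)])
READ b @v5: history=[(3, 28), (4, 7), (5, 24)] -> pick v5 -> 24
v6: WRITE a=20  (a history now [(1, 2), (2, 6), (6, 20)])
v7: WRITE a=12  (a history now [(1, 2), (2, 6), (6, 20), (7, 12)])
READ b @v7: history=[(3, 28), (4, 7), (5, 24)] -> pick v5 -> 24
READ a @v3: history=[(1, 2), (2, 6), (6, 20), (7, 12)] -> pick v2 -> 6
v8: WRITE a=12  (a history now [(1, 2), (2, 6), (6, 20), (7, 12), (8, 12)])
v9: WRITE b=29  (b history now [(3, 28), (4, 7), (5, 24), (9, 29)])
v10: WRITE b=0  (b history now [(3, 28), (4, 7), (5, 24), (9, 29), (10, 0)])
v11: WRITE a=0  (a history now [(1, 2), (2, 6), (6, 20), (7, 12), (8, 12), (11, 0)])
READ a @v3: history=[(1, 2), (2, 6), (6, 20), (7, 12), (8, 12), (11, 0)] -> pick v2 -> 6
v12: WRITE a=17  (a history now [(1, 2), (2, 6), (6, 20), (7, 12), (8, 12), (11, 0), (12, 17)])
READ b @v10: history=[(3, 28), (4, 7), (5, 24), (9, 29), (10, 0)] -> pick v10 -> 0
READ a @v12: history=[(1, 2), (2, 6), (6, 20), (7, 12), (8, 12), (11, 0), (12, 17)] -> pick v12 -> 17
v13: WRITE a=24  (a history now [(1, 2), (2, 6), (6, 20), (7, 12), (8, 12), (11, 0), (12, 17), (13, 24)])
v14: WRITE b=27  (b history now [(3, 28), (4, 7), (5, 24), (9, 29), (10, 0), (14, 27)])
v15: WRITE b=15  (b history now [(3, 28), (4, 7), (5, 24), (9, 29), (10, 0), (14, 27), (15, 15)])
v16: WRITE b=18  (b history now [(3, 28), (4, 7), (5, 24), (9, 29), (10, 0), (14, 27), (15, 15), (16, 18)])
v17: WRITE b=7  (b history now [(3, 28), (4, 7), (5, 24), (9, 29), (10, 0), (14, 27), (15, 15), (16, 18), (17, 7)])
READ a @v5: history=[(1, 2), (2, 6), (6, 20), (7, 12), (8, 12), (11, 0), (12, 17), (13, 24)] -> pick v2 -> 6
READ a @v11: history=[(1, 2), (2, 6), (6, 20), (7, 12), (8, 12), (11, 0), (12, 17), (13, 24)] -> pick v11 -> 0
READ a @v3: history=[(1, 2), (2, 6), (6, 20), (7, 12), (8, 12), (11, 0), (12, 17), (13, 24)] -> pick v2 -> 6
READ b @v7: history=[(3, 28), (4, 7), (5, 24), (9, 29), (10, 0), (14, 27), (15, 15), (16, 18), (17, 7)] -> pick v5 -> 24

Answer: 2
24
24
6
6
0
17
6
0
6
24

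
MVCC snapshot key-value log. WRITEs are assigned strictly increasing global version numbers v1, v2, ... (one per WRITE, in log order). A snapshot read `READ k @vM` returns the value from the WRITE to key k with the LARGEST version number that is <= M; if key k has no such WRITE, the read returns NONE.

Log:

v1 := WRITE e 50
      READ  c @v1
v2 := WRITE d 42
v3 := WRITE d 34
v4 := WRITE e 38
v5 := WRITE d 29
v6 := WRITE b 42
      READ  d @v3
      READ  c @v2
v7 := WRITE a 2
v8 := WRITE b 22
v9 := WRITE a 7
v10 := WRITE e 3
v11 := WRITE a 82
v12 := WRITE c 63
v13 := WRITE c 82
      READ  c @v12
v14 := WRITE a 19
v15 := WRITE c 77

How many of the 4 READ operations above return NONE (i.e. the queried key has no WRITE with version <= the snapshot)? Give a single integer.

Answer: 2

Derivation:
v1: WRITE e=50  (e history now [(1, 50)])
READ c @v1: history=[] -> no version <= 1 -> NONE
v2: WRITE d=42  (d history now [(2, 42)])
v3: WRITE d=34  (d history now [(2, 42), (3, 34)])
v4: WRITE e=38  (e history now [(1, 50), (4, 38)])
v5: WRITE d=29  (d history now [(2, 42), (3, 34), (5, 29)])
v6: WRITE b=42  (b history now [(6, 42)])
READ d @v3: history=[(2, 42), (3, 34), (5, 29)] -> pick v3 -> 34
READ c @v2: history=[] -> no version <= 2 -> NONE
v7: WRITE a=2  (a history now [(7, 2)])
v8: WRITE b=22  (b history now [(6, 42), (8, 22)])
v9: WRITE a=7  (a history now [(7, 2), (9, 7)])
v10: WRITE e=3  (e history now [(1, 50), (4, 38), (10, 3)])
v11: WRITE a=82  (a history now [(7, 2), (9, 7), (11, 82)])
v12: WRITE c=63  (c history now [(12, 63)])
v13: WRITE c=82  (c history now [(12, 63), (13, 82)])
READ c @v12: history=[(12, 63), (13, 82)] -> pick v12 -> 63
v14: WRITE a=19  (a history now [(7, 2), (9, 7), (11, 82), (14, 19)])
v15: WRITE c=77  (c history now [(12, 63), (13, 82), (15, 77)])
Read results in order: ['NONE', '34', 'NONE', '63']
NONE count = 2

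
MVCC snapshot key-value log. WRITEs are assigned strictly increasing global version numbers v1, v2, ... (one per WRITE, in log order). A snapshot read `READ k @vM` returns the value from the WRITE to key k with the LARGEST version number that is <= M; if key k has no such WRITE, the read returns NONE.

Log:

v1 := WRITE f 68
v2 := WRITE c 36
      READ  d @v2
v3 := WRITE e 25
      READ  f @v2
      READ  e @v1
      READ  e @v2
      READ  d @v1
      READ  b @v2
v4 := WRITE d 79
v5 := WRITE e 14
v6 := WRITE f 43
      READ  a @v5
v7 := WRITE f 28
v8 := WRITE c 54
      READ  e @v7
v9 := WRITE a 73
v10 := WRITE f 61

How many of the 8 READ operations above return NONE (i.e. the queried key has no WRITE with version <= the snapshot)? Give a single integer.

v1: WRITE f=68  (f history now [(1, 68)])
v2: WRITE c=36  (c history now [(2, 36)])
READ d @v2: history=[] -> no version <= 2 -> NONE
v3: WRITE e=25  (e history now [(3, 25)])
READ f @v2: history=[(1, 68)] -> pick v1 -> 68
READ e @v1: history=[(3, 25)] -> no version <= 1 -> NONE
READ e @v2: history=[(3, 25)] -> no version <= 2 -> NONE
READ d @v1: history=[] -> no version <= 1 -> NONE
READ b @v2: history=[] -> no version <= 2 -> NONE
v4: WRITE d=79  (d history now [(4, 79)])
v5: WRITE e=14  (e history now [(3, 25), (5, 14)])
v6: WRITE f=43  (f history now [(1, 68), (6, 43)])
READ a @v5: history=[] -> no version <= 5 -> NONE
v7: WRITE f=28  (f history now [(1, 68), (6, 43), (7, 28)])
v8: WRITE c=54  (c history now [(2, 36), (8, 54)])
READ e @v7: history=[(3, 25), (5, 14)] -> pick v5 -> 14
v9: WRITE a=73  (a history now [(9, 73)])
v10: WRITE f=61  (f history now [(1, 68), (6, 43), (7, 28), (10, 61)])
Read results in order: ['NONE', '68', 'NONE', 'NONE', 'NONE', 'NONE', 'NONE', '14']
NONE count = 6

Answer: 6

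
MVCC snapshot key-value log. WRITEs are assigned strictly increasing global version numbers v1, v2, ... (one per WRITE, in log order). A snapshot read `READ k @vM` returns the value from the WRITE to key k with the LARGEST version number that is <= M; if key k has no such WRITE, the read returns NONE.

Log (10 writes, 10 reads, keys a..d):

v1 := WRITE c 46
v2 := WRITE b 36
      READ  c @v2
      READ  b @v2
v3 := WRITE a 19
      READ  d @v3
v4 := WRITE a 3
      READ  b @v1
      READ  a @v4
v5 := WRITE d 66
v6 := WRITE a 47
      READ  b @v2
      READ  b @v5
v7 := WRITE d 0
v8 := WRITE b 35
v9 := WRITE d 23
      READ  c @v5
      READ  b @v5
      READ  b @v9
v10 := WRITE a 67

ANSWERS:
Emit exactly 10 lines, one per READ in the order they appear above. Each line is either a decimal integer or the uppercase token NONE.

v1: WRITE c=46  (c history now [(1, 46)])
v2: WRITE b=36  (b history now [(2, 36)])
READ c @v2: history=[(1, 46)] -> pick v1 -> 46
READ b @v2: history=[(2, 36)] -> pick v2 -> 36
v3: WRITE a=19  (a history now [(3, 19)])
READ d @v3: history=[] -> no version <= 3 -> NONE
v4: WRITE a=3  (a history now [(3, 19), (4, 3)])
READ b @v1: history=[(2, 36)] -> no version <= 1 -> NONE
READ a @v4: history=[(3, 19), (4, 3)] -> pick v4 -> 3
v5: WRITE d=66  (d history now [(5, 66)])
v6: WRITE a=47  (a history now [(3, 19), (4, 3), (6, 47)])
READ b @v2: history=[(2, 36)] -> pick v2 -> 36
READ b @v5: history=[(2, 36)] -> pick v2 -> 36
v7: WRITE d=0  (d history now [(5, 66), (7, 0)])
v8: WRITE b=35  (b history now [(2, 36), (8, 35)])
v9: WRITE d=23  (d history now [(5, 66), (7, 0), (9, 23)])
READ c @v5: history=[(1, 46)] -> pick v1 -> 46
READ b @v5: history=[(2, 36), (8, 35)] -> pick v2 -> 36
READ b @v9: history=[(2, 36), (8, 35)] -> pick v8 -> 35
v10: WRITE a=67  (a history now [(3, 19), (4, 3), (6, 47), (10, 67)])

Answer: 46
36
NONE
NONE
3
36
36
46
36
35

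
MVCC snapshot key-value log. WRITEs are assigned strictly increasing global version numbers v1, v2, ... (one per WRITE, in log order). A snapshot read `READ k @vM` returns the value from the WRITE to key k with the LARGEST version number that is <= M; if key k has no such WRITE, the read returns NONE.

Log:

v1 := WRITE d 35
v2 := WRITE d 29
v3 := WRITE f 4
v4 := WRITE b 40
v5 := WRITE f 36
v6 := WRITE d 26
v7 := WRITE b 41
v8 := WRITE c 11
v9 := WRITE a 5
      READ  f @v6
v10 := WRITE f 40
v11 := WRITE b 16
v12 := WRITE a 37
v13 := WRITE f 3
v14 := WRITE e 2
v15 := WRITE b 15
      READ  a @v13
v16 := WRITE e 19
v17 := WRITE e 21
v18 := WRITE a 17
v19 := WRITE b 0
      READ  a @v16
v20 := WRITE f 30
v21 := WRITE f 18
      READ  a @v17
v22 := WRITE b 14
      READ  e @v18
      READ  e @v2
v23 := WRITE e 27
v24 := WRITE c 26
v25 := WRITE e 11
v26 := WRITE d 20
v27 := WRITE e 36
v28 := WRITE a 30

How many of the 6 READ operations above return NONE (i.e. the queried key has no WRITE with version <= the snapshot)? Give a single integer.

v1: WRITE d=35  (d history now [(1, 35)])
v2: WRITE d=29  (d history now [(1, 35), (2, 29)])
v3: WRITE f=4  (f history now [(3, 4)])
v4: WRITE b=40  (b history now [(4, 40)])
v5: WRITE f=36  (f history now [(3, 4), (5, 36)])
v6: WRITE d=26  (d history now [(1, 35), (2, 29), (6, 26)])
v7: WRITE b=41  (b history now [(4, 40), (7, 41)])
v8: WRITE c=11  (c history now [(8, 11)])
v9: WRITE a=5  (a history now [(9, 5)])
READ f @v6: history=[(3, 4), (5, 36)] -> pick v5 -> 36
v10: WRITE f=40  (f history now [(3, 4), (5, 36), (10, 40)])
v11: WRITE b=16  (b history now [(4, 40), (7, 41), (11, 16)])
v12: WRITE a=37  (a history now [(9, 5), (12, 37)])
v13: WRITE f=3  (f history now [(3, 4), (5, 36), (10, 40), (13, 3)])
v14: WRITE e=2  (e history now [(14, 2)])
v15: WRITE b=15  (b history now [(4, 40), (7, 41), (11, 16), (15, 15)])
READ a @v13: history=[(9, 5), (12, 37)] -> pick v12 -> 37
v16: WRITE e=19  (e history now [(14, 2), (16, 19)])
v17: WRITE e=21  (e history now [(14, 2), (16, 19), (17, 21)])
v18: WRITE a=17  (a history now [(9, 5), (12, 37), (18, 17)])
v19: WRITE b=0  (b history now [(4, 40), (7, 41), (11, 16), (15, 15), (19, 0)])
READ a @v16: history=[(9, 5), (12, 37), (18, 17)] -> pick v12 -> 37
v20: WRITE f=30  (f history now [(3, 4), (5, 36), (10, 40), (13, 3), (20, 30)])
v21: WRITE f=18  (f history now [(3, 4), (5, 36), (10, 40), (13, 3), (20, 30), (21, 18)])
READ a @v17: history=[(9, 5), (12, 37), (18, 17)] -> pick v12 -> 37
v22: WRITE b=14  (b history now [(4, 40), (7, 41), (11, 16), (15, 15), (19, 0), (22, 14)])
READ e @v18: history=[(14, 2), (16, 19), (17, 21)] -> pick v17 -> 21
READ e @v2: history=[(14, 2), (16, 19), (17, 21)] -> no version <= 2 -> NONE
v23: WRITE e=27  (e history now [(14, 2), (16, 19), (17, 21), (23, 27)])
v24: WRITE c=26  (c history now [(8, 11), (24, 26)])
v25: WRITE e=11  (e history now [(14, 2), (16, 19), (17, 21), (23, 27), (25, 11)])
v26: WRITE d=20  (d history now [(1, 35), (2, 29), (6, 26), (26, 20)])
v27: WRITE e=36  (e history now [(14, 2), (16, 19), (17, 21), (23, 27), (25, 11), (27, 36)])
v28: WRITE a=30  (a history now [(9, 5), (12, 37), (18, 17), (28, 30)])
Read results in order: ['36', '37', '37', '37', '21', 'NONE']
NONE count = 1

Answer: 1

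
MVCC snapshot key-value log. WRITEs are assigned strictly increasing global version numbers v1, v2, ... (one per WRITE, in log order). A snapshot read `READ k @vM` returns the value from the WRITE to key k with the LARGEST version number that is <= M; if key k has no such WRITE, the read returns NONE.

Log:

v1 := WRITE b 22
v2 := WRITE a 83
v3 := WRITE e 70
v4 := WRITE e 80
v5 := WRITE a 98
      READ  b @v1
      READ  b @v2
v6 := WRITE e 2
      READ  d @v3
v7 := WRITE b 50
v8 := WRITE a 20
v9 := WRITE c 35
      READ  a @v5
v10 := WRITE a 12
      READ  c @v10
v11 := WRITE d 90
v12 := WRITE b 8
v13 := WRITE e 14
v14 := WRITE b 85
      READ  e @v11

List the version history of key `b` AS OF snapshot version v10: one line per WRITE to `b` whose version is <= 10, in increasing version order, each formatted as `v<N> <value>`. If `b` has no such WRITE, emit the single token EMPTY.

Answer: v1 22
v7 50

Derivation:
Scan writes for key=b with version <= 10:
  v1 WRITE b 22 -> keep
  v2 WRITE a 83 -> skip
  v3 WRITE e 70 -> skip
  v4 WRITE e 80 -> skip
  v5 WRITE a 98 -> skip
  v6 WRITE e 2 -> skip
  v7 WRITE b 50 -> keep
  v8 WRITE a 20 -> skip
  v9 WRITE c 35 -> skip
  v10 WRITE a 12 -> skip
  v11 WRITE d 90 -> skip
  v12 WRITE b 8 -> drop (> snap)
  v13 WRITE e 14 -> skip
  v14 WRITE b 85 -> drop (> snap)
Collected: [(1, 22), (7, 50)]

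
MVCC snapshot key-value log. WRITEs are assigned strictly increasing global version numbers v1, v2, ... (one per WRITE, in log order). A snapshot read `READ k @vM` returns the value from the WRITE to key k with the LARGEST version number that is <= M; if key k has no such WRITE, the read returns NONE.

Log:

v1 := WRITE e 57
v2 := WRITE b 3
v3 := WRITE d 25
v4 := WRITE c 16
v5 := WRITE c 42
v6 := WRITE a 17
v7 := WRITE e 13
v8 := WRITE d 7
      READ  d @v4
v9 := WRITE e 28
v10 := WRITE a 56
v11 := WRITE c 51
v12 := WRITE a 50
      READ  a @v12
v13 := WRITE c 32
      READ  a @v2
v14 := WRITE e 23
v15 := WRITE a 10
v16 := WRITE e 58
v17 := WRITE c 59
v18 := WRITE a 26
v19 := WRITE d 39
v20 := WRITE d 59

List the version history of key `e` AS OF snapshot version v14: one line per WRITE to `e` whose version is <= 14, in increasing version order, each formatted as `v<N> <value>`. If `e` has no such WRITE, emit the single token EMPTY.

Answer: v1 57
v7 13
v9 28
v14 23

Derivation:
Scan writes for key=e with version <= 14:
  v1 WRITE e 57 -> keep
  v2 WRITE b 3 -> skip
  v3 WRITE d 25 -> skip
  v4 WRITE c 16 -> skip
  v5 WRITE c 42 -> skip
  v6 WRITE a 17 -> skip
  v7 WRITE e 13 -> keep
  v8 WRITE d 7 -> skip
  v9 WRITE e 28 -> keep
  v10 WRITE a 56 -> skip
  v11 WRITE c 51 -> skip
  v12 WRITE a 50 -> skip
  v13 WRITE c 32 -> skip
  v14 WRITE e 23 -> keep
  v15 WRITE a 10 -> skip
  v16 WRITE e 58 -> drop (> snap)
  v17 WRITE c 59 -> skip
  v18 WRITE a 26 -> skip
  v19 WRITE d 39 -> skip
  v20 WRITE d 59 -> skip
Collected: [(1, 57), (7, 13), (9, 28), (14, 23)]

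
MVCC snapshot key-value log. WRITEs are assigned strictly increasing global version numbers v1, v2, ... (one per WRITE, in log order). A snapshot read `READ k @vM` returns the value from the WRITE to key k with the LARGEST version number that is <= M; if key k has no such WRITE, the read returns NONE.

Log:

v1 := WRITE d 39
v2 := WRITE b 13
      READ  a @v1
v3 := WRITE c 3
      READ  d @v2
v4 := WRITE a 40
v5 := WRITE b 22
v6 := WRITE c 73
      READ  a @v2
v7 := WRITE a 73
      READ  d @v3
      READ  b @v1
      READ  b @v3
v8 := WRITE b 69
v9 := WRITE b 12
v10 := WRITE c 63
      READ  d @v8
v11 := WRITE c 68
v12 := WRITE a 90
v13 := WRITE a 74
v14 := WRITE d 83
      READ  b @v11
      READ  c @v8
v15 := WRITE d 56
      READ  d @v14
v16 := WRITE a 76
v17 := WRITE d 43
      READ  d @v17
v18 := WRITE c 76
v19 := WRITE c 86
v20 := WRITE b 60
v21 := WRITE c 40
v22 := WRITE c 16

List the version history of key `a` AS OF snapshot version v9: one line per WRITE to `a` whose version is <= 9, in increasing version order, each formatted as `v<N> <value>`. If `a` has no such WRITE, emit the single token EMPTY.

Answer: v4 40
v7 73

Derivation:
Scan writes for key=a with version <= 9:
  v1 WRITE d 39 -> skip
  v2 WRITE b 13 -> skip
  v3 WRITE c 3 -> skip
  v4 WRITE a 40 -> keep
  v5 WRITE b 22 -> skip
  v6 WRITE c 73 -> skip
  v7 WRITE a 73 -> keep
  v8 WRITE b 69 -> skip
  v9 WRITE b 12 -> skip
  v10 WRITE c 63 -> skip
  v11 WRITE c 68 -> skip
  v12 WRITE a 90 -> drop (> snap)
  v13 WRITE a 74 -> drop (> snap)
  v14 WRITE d 83 -> skip
  v15 WRITE d 56 -> skip
  v16 WRITE a 76 -> drop (> snap)
  v17 WRITE d 43 -> skip
  v18 WRITE c 76 -> skip
  v19 WRITE c 86 -> skip
  v20 WRITE b 60 -> skip
  v21 WRITE c 40 -> skip
  v22 WRITE c 16 -> skip
Collected: [(4, 40), (7, 73)]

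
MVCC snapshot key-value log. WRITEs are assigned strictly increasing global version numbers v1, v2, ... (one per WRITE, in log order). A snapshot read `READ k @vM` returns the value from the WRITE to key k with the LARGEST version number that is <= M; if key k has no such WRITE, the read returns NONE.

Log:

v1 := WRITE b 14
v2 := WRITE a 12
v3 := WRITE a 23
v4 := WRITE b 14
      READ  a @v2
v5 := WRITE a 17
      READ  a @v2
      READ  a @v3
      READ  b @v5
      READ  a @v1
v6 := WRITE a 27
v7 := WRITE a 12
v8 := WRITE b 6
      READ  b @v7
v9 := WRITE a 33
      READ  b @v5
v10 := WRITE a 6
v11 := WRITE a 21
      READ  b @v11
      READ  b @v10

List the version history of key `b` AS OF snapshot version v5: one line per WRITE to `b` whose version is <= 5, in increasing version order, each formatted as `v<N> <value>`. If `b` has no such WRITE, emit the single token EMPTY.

Scan writes for key=b with version <= 5:
  v1 WRITE b 14 -> keep
  v2 WRITE a 12 -> skip
  v3 WRITE a 23 -> skip
  v4 WRITE b 14 -> keep
  v5 WRITE a 17 -> skip
  v6 WRITE a 27 -> skip
  v7 WRITE a 12 -> skip
  v8 WRITE b 6 -> drop (> snap)
  v9 WRITE a 33 -> skip
  v10 WRITE a 6 -> skip
  v11 WRITE a 21 -> skip
Collected: [(1, 14), (4, 14)]

Answer: v1 14
v4 14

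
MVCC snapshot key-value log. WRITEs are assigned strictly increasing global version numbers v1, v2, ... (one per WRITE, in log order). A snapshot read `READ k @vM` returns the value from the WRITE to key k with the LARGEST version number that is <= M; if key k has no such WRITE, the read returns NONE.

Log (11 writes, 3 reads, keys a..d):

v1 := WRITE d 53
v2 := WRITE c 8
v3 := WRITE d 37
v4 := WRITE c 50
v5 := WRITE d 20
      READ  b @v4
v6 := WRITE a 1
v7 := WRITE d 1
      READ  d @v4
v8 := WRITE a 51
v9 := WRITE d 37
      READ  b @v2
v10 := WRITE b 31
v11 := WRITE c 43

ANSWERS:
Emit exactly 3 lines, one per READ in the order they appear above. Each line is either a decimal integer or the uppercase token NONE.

Answer: NONE
37
NONE

Derivation:
v1: WRITE d=53  (d history now [(1, 53)])
v2: WRITE c=8  (c history now [(2, 8)])
v3: WRITE d=37  (d history now [(1, 53), (3, 37)])
v4: WRITE c=50  (c history now [(2, 8), (4, 50)])
v5: WRITE d=20  (d history now [(1, 53), (3, 37), (5, 20)])
READ b @v4: history=[] -> no version <= 4 -> NONE
v6: WRITE a=1  (a history now [(6, 1)])
v7: WRITE d=1  (d history now [(1, 53), (3, 37), (5, 20), (7, 1)])
READ d @v4: history=[(1, 53), (3, 37), (5, 20), (7, 1)] -> pick v3 -> 37
v8: WRITE a=51  (a history now [(6, 1), (8, 51)])
v9: WRITE d=37  (d history now [(1, 53), (3, 37), (5, 20), (7, 1), (9, 37)])
READ b @v2: history=[] -> no version <= 2 -> NONE
v10: WRITE b=31  (b history now [(10, 31)])
v11: WRITE c=43  (c history now [(2, 8), (4, 50), (11, 43)])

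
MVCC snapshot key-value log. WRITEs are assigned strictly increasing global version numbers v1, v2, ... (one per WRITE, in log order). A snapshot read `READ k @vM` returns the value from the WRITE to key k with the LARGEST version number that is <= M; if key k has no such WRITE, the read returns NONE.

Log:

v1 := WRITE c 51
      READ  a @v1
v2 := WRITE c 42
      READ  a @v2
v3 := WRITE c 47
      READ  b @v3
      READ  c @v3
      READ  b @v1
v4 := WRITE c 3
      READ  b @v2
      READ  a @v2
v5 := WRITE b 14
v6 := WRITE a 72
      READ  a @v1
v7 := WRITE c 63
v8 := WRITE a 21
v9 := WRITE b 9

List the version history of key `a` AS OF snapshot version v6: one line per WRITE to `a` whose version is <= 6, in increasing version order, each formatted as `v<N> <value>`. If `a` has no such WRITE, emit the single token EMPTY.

Answer: v6 72

Derivation:
Scan writes for key=a with version <= 6:
  v1 WRITE c 51 -> skip
  v2 WRITE c 42 -> skip
  v3 WRITE c 47 -> skip
  v4 WRITE c 3 -> skip
  v5 WRITE b 14 -> skip
  v6 WRITE a 72 -> keep
  v7 WRITE c 63 -> skip
  v8 WRITE a 21 -> drop (> snap)
  v9 WRITE b 9 -> skip
Collected: [(6, 72)]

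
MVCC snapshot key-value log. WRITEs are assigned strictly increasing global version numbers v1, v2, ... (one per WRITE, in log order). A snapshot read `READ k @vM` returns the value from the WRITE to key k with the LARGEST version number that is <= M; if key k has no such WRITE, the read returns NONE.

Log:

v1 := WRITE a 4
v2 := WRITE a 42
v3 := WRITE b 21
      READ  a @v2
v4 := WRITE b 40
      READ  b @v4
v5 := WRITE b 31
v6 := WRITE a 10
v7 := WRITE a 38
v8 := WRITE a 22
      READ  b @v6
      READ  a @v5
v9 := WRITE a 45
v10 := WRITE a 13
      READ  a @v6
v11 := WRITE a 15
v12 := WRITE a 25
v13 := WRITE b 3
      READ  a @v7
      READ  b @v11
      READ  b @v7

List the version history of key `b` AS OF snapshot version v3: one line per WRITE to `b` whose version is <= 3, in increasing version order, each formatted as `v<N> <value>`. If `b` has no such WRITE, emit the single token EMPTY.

Answer: v3 21

Derivation:
Scan writes for key=b with version <= 3:
  v1 WRITE a 4 -> skip
  v2 WRITE a 42 -> skip
  v3 WRITE b 21 -> keep
  v4 WRITE b 40 -> drop (> snap)
  v5 WRITE b 31 -> drop (> snap)
  v6 WRITE a 10 -> skip
  v7 WRITE a 38 -> skip
  v8 WRITE a 22 -> skip
  v9 WRITE a 45 -> skip
  v10 WRITE a 13 -> skip
  v11 WRITE a 15 -> skip
  v12 WRITE a 25 -> skip
  v13 WRITE b 3 -> drop (> snap)
Collected: [(3, 21)]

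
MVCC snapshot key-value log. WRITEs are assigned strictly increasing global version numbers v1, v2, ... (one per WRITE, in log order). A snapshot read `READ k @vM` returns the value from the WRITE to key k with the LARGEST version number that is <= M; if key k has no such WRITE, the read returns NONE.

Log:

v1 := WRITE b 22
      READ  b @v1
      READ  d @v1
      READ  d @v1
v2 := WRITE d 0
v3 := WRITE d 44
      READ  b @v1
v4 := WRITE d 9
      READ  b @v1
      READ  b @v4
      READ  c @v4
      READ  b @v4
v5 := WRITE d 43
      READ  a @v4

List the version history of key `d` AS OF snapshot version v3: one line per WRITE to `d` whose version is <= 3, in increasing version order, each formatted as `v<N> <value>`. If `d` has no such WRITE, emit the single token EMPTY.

Answer: v2 0
v3 44

Derivation:
Scan writes for key=d with version <= 3:
  v1 WRITE b 22 -> skip
  v2 WRITE d 0 -> keep
  v3 WRITE d 44 -> keep
  v4 WRITE d 9 -> drop (> snap)
  v5 WRITE d 43 -> drop (> snap)
Collected: [(2, 0), (3, 44)]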